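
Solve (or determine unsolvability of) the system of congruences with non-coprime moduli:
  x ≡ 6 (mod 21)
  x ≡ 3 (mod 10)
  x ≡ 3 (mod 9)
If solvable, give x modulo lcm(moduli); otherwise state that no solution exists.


Moduli 21, 10, 9 are not pairwise coprime, so CRT works modulo lcm(m_i) when all pairwise compatibility conditions hold.
Pairwise compatibility: gcd(m_i, m_j) must divide a_i - a_j for every pair.
Merge one congruence at a time:
  Start: x ≡ 6 (mod 21).
  Combine with x ≡ 3 (mod 10): gcd(21, 10) = 1; 3 - 6 = -3, which IS divisible by 1, so compatible.
    Write x = 6 + 21·t and substitute into x ≡ 3 (mod 10): 21·t ≡ 3 − 6 = -3 (mod 10).
    Reduce coefficients mod 10: 1·t ≡ 7 (mod 10).
    So t ≡ 7 (mod 10).
    Then x = 6 + 21·7 = 153, valid modulo lcm(21, 10) = 210: x ≡ 153 (mod 210).
  Combine with x ≡ 3 (mod 9): gcd(210, 9) = 3; 3 - 153 = -150, which IS divisible by 3, so compatible.
    Write x = 153 + 210·t and substitute into x ≡ 3 (mod 9): 210·t ≡ 3 − 153 = -150 (mod 9).
    Divide the congruence (and modulus) by g = 3: 70·t ≡ -50 (mod 3).
    Reduce coefficients mod 3: 1·t ≡ 1 (mod 3).
    So t ≡ 1 (mod 3).
    Then x = 153 + 210·1 = 363, valid modulo lcm(210, 9) = 630: x ≡ 363 (mod 630).
Verify: 363 mod 21 = 6, 363 mod 10 = 3, 363 mod 9 = 3.

x ≡ 363 (mod 630).


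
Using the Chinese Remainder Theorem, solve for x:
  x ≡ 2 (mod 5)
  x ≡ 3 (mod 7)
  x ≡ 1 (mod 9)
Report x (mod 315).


Moduli 5, 7, 9 are pairwise coprime; by CRT there is a unique solution modulo M = 5 · 7 · 9 = 315.
Solve pairwise, accumulating the modulus:
  Start with x ≡ 2 (mod 5).
  Combine with x ≡ 3 (mod 7): since gcd(5, 7) = 1, we get a unique residue mod 35.
    Write x = 2 + 5·t and substitute into x ≡ 3 (mod 7): 5·t ≡ 3 − 2 = 1 (mod 7).
    The inverse of 5 mod 7 is 3 (since 5·3 = 15 = 2·7 + 1), so t ≡ 3·1 = 3 ≡ 3 (mod 7).
    Then x = 2 + 5·3 = 17, valid modulo lcm(5, 7) = 35: x ≡ 17 (mod 35).
  Combine with x ≡ 1 (mod 9): since gcd(35, 9) = 1, we get a unique residue mod 315.
    Write x = 17 + 35·t and substitute into x ≡ 1 (mod 9): 35·t ≡ 1 − 17 = -16 (mod 9).
    Reduce coefficients mod 9: 8·t ≡ 2 (mod 9).
    The inverse of 8 mod 9 is 8 (since 8·8 = 64 = 7·9 + 1), so t ≡ 8·2 = 16 ≡ 7 (mod 9).
    Then x = 17 + 35·7 = 262, valid modulo lcm(35, 9) = 315: x ≡ 262 (mod 315).
Verify: 262 mod 5 = 2 ✓, 262 mod 7 = 3 ✓, 262 mod 9 = 1 ✓.

x ≡ 262 (mod 315).


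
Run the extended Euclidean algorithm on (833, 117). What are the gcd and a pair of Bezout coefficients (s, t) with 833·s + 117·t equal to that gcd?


Euclidean algorithm on (833, 117) — divide until remainder is 0:
  833 = 7 · 117 + 14
  117 = 8 · 14 + 5
  14 = 2 · 5 + 4
  5 = 1 · 4 + 1
  4 = 4 · 1 + 0
gcd(833, 117) = 1.
Track Bezout coefficients alongside the remainders: start with r₀ = 833 = a·1 + b·0 (s = 1, t = 0) and r₁ = 117 = a·0 + b·1 (s = 0, t = 1); each new remainder r_{k+1} = r_{k-1} − q_k·r_k inherits s_{k+1} = s_{k-1} − q_k·s_k, t_{k+1} = t_{k-1} − q_k·t_k, so r_k = a·s_k + b·t_k at every step:
  q = 7: r = 14, s = 1 − 7·0 = 1, t = 0 − 7·1 = -7  (check: 833·1 + 117·(-7) = 14)
  q = 8: r = 5, s = 0 − 8·1 = -8, t = 1 − 8·(-7) = 57  (check: 833·(-8) + 117·57 = 5)
  q = 2: r = 4, s = 1 − 2·(-8) = 17, t = -7 − 2·57 = -121  (check: 833·17 + 117·(-121) = 4)
  q = 1: r = 1, s = -8 − 1·17 = -25, t = 57 − 1·(-121) = 178  (check: 833·(-25) + 117·178 = 1)
The row with r = 1 (the gcd) gives the Bezout coefficients s = -25, t = 178.
Result: 833 · (-25) + 117 · (178) = 1.

gcd(833, 117) = 1; s = -25, t = 178 (check: 833·(-25) + 117·178 = 1).


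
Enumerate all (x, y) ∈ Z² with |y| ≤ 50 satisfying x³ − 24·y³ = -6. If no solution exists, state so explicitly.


The equation is x³ - 24y³ = -6. For fixed y, x³ = 24·y³ − 6, so a solution requires the RHS to be a perfect cube.
Strategy: iterate y from -50 to 50, compute RHS = 24·y³ − 6, and check whether it is a (positive or negative) perfect cube.
Check small values of y:
  y = 0: RHS = -6 is not a perfect cube.
  y = 1: RHS = 18 is not a perfect cube.
  y = -1: RHS = -30 is not a perfect cube.
  y = 2: RHS = 186 is not a perfect cube.
  y = -2: RHS = -198 is not a perfect cube.
  y = 3: RHS = 642 is not a perfect cube.
  y = -3: RHS = -654 is not a perfect cube.
Continuing the search up to |y| = 50 finds no solutions either.
No (x, y) in the scanned range satisfies the equation.

No integer solutions with |y| ≤ 50.


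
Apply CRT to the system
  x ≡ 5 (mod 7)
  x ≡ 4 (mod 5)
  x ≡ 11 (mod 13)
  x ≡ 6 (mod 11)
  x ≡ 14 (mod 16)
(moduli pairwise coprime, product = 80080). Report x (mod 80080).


Product of moduli M = 7 · 5 · 13 · 11 · 16 = 80080.
Merge one congruence at a time:
  Start: x ≡ 5 (mod 7).
  Combine with x ≡ 4 (mod 5); new modulus lcm = 35.
    Write x = 5 + 7·t and substitute into x ≡ 4 (mod 5): 7·t ≡ 4 − 5 = -1 (mod 5).
    Reduce coefficients mod 5: 2·t ≡ 4 (mod 5).
    The inverse of 2 mod 5 is 3 (since 2·3 = 6 = 1·5 + 1), so t ≡ 3·4 = 12 ≡ 2 (mod 5).
    Then x = 5 + 7·2 = 19, valid modulo lcm(7, 5) = 35: x ≡ 19 (mod 35).
  Combine with x ≡ 11 (mod 13); new modulus lcm = 455.
    Write x = 19 + 35·t and substitute into x ≡ 11 (mod 13): 35·t ≡ 11 − 19 = -8 (mod 13).
    Reduce coefficients mod 13: 9·t ≡ 5 (mod 13).
    The inverse of 9 mod 13 is 3 (since 9·3 = 27 = 2·13 + 1), so t ≡ 3·5 = 15 ≡ 2 (mod 13).
    Then x = 19 + 35·2 = 89, valid modulo lcm(35, 13) = 455: x ≡ 89 (mod 455).
  Combine with x ≡ 6 (mod 11); new modulus lcm = 5005.
    Write x = 89 + 455·t and substitute into x ≡ 6 (mod 11): 455·t ≡ 6 − 89 = -83 (mod 11).
    Reduce coefficients mod 11: 4·t ≡ 5 (mod 11).
    The inverse of 4 mod 11 is 3 (since 4·3 = 12 = 1·11 + 1), so t ≡ 3·5 = 15 ≡ 4 (mod 11).
    Then x = 89 + 455·4 = 1909, valid modulo lcm(455, 11) = 5005: x ≡ 1909 (mod 5005).
  Combine with x ≡ 14 (mod 16); new modulus lcm = 80080.
    Write x = 1909 + 5005·t and substitute into x ≡ 14 (mod 16): 5005·t ≡ 14 − 1909 = -1895 (mod 16).
    Reduce coefficients mod 16: 13·t ≡ 9 (mod 16).
    The inverse of 13 mod 16 is 5 (since 13·5 = 65 = 4·16 + 1), so t ≡ 5·9 = 45 ≡ 13 (mod 16).
    Then x = 1909 + 5005·13 = 66974, valid modulo lcm(5005, 16) = 80080: x ≡ 66974 (mod 80080).
Verify against each original: 66974 mod 7 = 5, 66974 mod 5 = 4, 66974 mod 13 = 11, 66974 mod 11 = 6, 66974 mod 16 = 14.

x ≡ 66974 (mod 80080).


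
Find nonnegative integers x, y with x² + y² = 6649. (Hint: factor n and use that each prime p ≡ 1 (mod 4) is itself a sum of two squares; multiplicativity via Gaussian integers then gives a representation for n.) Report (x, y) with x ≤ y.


Step 1: Factor n = 6649 = 61 · 109.
Step 2: Check the mod-4 condition on each prime factor: 61 ≡ 1 (mod 4), exponent 1; 109 ≡ 1 (mod 4), exponent 1.
All primes ≡ 3 (mod 4) appear to even exponent (or don't appear), so by the two-squares theorem n IS expressible as a sum of two squares.
Step 3: Build a representation. Here n = 61 · 109 is a product of primes ≡ 1 (mod 4). Each prime p ≡ 1 (mod 4) is itself a sum of two squares; find a² by testing p − a² for a perfect square:
  61: 61 − 1² = 60, 61 − 2² = 57, 61 − 3² = 52, 61 − 4² = 45, 61 − 5² = 36 = 6² ⇒ 61 = 5² + 6².
  109: 109 − 1² = 108, 109 − 2² = 105, 109 − 3² = 100 = 10² ⇒ 109 = 3² + 10².
  Combine using the Brahmagupta–Fibonacci identity (a² + b²)(c² + d²) = (ac − bd)² + (ad + bc)² = (ac + bd)² + (ad − bc)²:
  61 · 109 = 6649: from (5² + 6²)(3² + 10²), take (5·3 − 6·10, 5·10 + 6·3) = (15 − 60, 50 + 18) = (-45, 68); dropping signs (only squares matter) gives (45, 68); check 45² + 68² = 2025 + 4624 = 6649 ✓.
Step 4: Order so x ≤ y and verify: 45² + 68² = 2025 + 4624 = 6649 = n. ✓

n = 6649 = 45² + 68² (one valid representation with x ≤ y).


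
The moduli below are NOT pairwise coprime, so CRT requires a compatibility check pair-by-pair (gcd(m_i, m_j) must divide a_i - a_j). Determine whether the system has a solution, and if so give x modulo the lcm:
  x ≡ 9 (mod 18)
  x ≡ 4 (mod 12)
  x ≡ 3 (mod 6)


Moduli 18, 12, 6 are not pairwise coprime, so CRT works modulo lcm(m_i) when all pairwise compatibility conditions hold.
Pairwise compatibility: gcd(m_i, m_j) must divide a_i - a_j for every pair.
Merge one congruence at a time:
  Start: x ≡ 9 (mod 18).
  Combine with x ≡ 4 (mod 12): gcd(18, 12) = 6, and 4 - 9 = -5 is NOT divisible by 6.
    ⇒ system is inconsistent (no integer solution).

No solution (the system is inconsistent).


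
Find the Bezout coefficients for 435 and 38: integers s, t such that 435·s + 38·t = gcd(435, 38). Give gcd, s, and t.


Euclidean algorithm on (435, 38) — divide until remainder is 0:
  435 = 11 · 38 + 17
  38 = 2 · 17 + 4
  17 = 4 · 4 + 1
  4 = 4 · 1 + 0
gcd(435, 38) = 1.
Track Bezout coefficients alongside the remainders: start with r₀ = 435 = a·1 + b·0 (s = 1, t = 0) and r₁ = 38 = a·0 + b·1 (s = 0, t = 1); each new remainder r_{k+1} = r_{k-1} − q_k·r_k inherits s_{k+1} = s_{k-1} − q_k·s_k, t_{k+1} = t_{k-1} − q_k·t_k, so r_k = a·s_k + b·t_k at every step:
  q = 11: r = 17, s = 1 − 11·0 = 1, t = 0 − 11·1 = -11  (check: 435·1 + 38·(-11) = 17)
  q = 2: r = 4, s = 0 − 2·1 = -2, t = 1 − 2·(-11) = 23  (check: 435·(-2) + 38·23 = 4)
  q = 4: r = 1, s = 1 − 4·(-2) = 9, t = -11 − 4·23 = -103  (check: 435·9 + 38·(-103) = 1)
The row with r = 1 (the gcd) gives the Bezout coefficients s = 9, t = -103.
Result: 435 · (9) + 38 · (-103) = 1.

gcd(435, 38) = 1; s = 9, t = -103 (check: 435·9 + 38·(-103) = 1).


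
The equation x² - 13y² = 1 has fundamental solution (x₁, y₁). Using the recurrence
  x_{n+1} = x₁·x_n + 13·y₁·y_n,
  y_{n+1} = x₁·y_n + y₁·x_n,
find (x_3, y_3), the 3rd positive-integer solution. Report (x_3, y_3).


Step 1: Find the fundamental solution (x₁, y₁) of x² - 13y² = 1.
  Expand √13 as a continued fraction. a₀ = ⌊√13⌋ = 3; iterate m_{k+1} = d_k·a_k − m_k, d_{k+1} = (13 − m_{k+1}²)/d_k, a_{k+1} = ⌊(a₀ + m_{k+1})/d_{k+1}⌋ (starting m₀ = 0, d₀ = 1), with convergents p_k = a_k·p_{k-1} + p_{k-2}, q_k = a_k·q_{k-1} + q_{k-2} (p₋₁ = 1, q₋₁ = 0):
  k = 0: a₀ = 3; p₀/q₀ = 3/1; p₀² − 13·q₀² = 9 − 13 = -4.
  k = 1: m = 3, d = 4, a = ⌊(3 + 3)/4⌋ = 1; p/q = (1·3 + 1)/(1·1 + 0) = 4/1; p² − 13·q² = 16 − 13 = 3.
  k = 2: m = 1, d = 3, a = ⌊(3 + 1)/3⌋ = 1; p/q = (1·4 + 3)/(1·1 + 1) = 7/2; p² − 13·q² = 49 − 52 = -3.
  k = 3: m = 2, d = 3, a = ⌊(3 + 2)/3⌋ = 1; p/q = (1·7 + 4)/(1·2 + 1) = 11/3; p² − 13·q² = 121 − 117 = 4.
  k = 4: m = 1, d = 4, a = ⌊(3 + 1)/4⌋ = 1; p/q = (1·11 + 7)/(1·3 + 2) = 18/5; p² − 13·q² = 324 − 325 = -1.
  k = 5: m = 3, d = 1, a = ⌊(3 + 3)/1⌋ = 6; p/q = (6·18 + 11)/(6·5 + 3) = 119/33; p² − 13·q² = 14161 − 14157 = 4.
  k = 6: m = 3, d = 4, a = ⌊(3 + 3)/4⌋ = 1; p/q = (1·119 + 18)/(1·33 + 5) = 137/38; p² − 13·q² = 18769 − 18772 = -3.
  k = 7: m = 1, d = 3, a = ⌊(3 + 1)/3⌋ = 1; p/q = (1·137 + 119)/(1·38 + 33) = 256/71; p² − 13·q² = 65536 − 65533 = 3.
  k = 8: m = 2, d = 3, a = ⌊(3 + 2)/3⌋ = 1; p/q = (1·256 + 137)/(1·71 + 38) = 393/109; p² − 13·q² = 154449 − 154453 = -4.
  k = 9: m = 1, d = 4, a = ⌊(3 + 1)/4⌋ = 1; p/q = (1·393 + 256)/(1·109 + 71) = 649/180; p² − 13·q² = 421201 − 421200 = 1.
  The first convergent with p² − 13·q² = 1 gives the fundamental solution (x₁, y₁) = (649, 180).
Step 2: Apply the recurrence (x_{n+1}, y_{n+1}) = (x₁x_n + 13y₁y_n, x₁y_n + y₁x_n) repeatedly.
  From (x_1, y_1) = (649, 180): x_2 = 649·649 + 13·180·180 = 842401; y_2 = 649·180 + 180·649 = 233640.
  From (x_2, y_2) = (842401, 233640): x_3 = 649·842401 + 13·180·233640 = 1093435849; y_3 = 649·233640 + 180·842401 = 303264540.
Step 3: Verify x_3² - 13·y_3² = 1195601955878350801 - 1195601955878350800 = 1 (should be 1). ✓

(x_1, y_1) = (649, 180); (x_3, y_3) = (1093435849, 303264540).


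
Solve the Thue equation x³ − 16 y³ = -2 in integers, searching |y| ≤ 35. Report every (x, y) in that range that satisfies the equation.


The equation is x³ - 16y³ = -2. For fixed y, x³ = 16·y³ − 2, so a solution requires the RHS to be a perfect cube.
Strategy: iterate y from -35 to 35, compute RHS = 16·y³ − 2, and check whether it is a (positive or negative) perfect cube.
Check small values of y:
  y = 0: RHS = -2 is not a perfect cube.
  y = 1: RHS = 14 is not a perfect cube.
  y = -1: RHS = -18 is not a perfect cube.
  y = 2: RHS = 126 is not a perfect cube.
  y = -2: RHS = -130 is not a perfect cube.
  y = 3: RHS = 430 is not a perfect cube.
  y = -3: RHS = -434 is not a perfect cube.
Continuing the search up to |y| = 35 finds no solutions either.
No (x, y) in the scanned range satisfies the equation.

No integer solutions with |y| ≤ 35.


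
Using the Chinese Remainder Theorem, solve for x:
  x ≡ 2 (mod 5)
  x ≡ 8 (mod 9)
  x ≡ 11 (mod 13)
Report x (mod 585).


Moduli 5, 9, 13 are pairwise coprime; by CRT there is a unique solution modulo M = 5 · 9 · 13 = 585.
Solve pairwise, accumulating the modulus:
  Start with x ≡ 2 (mod 5).
  Combine with x ≡ 8 (mod 9): since gcd(5, 9) = 1, we get a unique residue mod 45.
    Write x = 2 + 5·t and substitute into x ≡ 8 (mod 9): 5·t ≡ 8 − 2 = 6 (mod 9).
    The inverse of 5 mod 9 is 2 (since 5·2 = 10 = 1·9 + 1), so t ≡ 2·6 = 12 ≡ 3 (mod 9).
    Then x = 2 + 5·3 = 17, valid modulo lcm(5, 9) = 45: x ≡ 17 (mod 45).
  Combine with x ≡ 11 (mod 13): since gcd(45, 13) = 1, we get a unique residue mod 585.
    Write x = 17 + 45·t and substitute into x ≡ 11 (mod 13): 45·t ≡ 11 − 17 = -6 (mod 13).
    Reduce coefficients mod 13: 6·t ≡ 7 (mod 13).
    The inverse of 6 mod 13 is 11 (since 6·11 = 66 = 5·13 + 1), so t ≡ 11·7 = 77 ≡ 12 (mod 13).
    Then x = 17 + 45·12 = 557, valid modulo lcm(45, 13) = 585: x ≡ 557 (mod 585).
Verify: 557 mod 5 = 2 ✓, 557 mod 9 = 8 ✓, 557 mod 13 = 11 ✓.

x ≡ 557 (mod 585).


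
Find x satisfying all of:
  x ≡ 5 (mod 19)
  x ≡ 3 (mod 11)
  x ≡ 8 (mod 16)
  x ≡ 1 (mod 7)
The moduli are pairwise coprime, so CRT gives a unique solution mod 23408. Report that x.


Product of moduli M = 19 · 11 · 16 · 7 = 23408.
Merge one congruence at a time:
  Start: x ≡ 5 (mod 19).
  Combine with x ≡ 3 (mod 11); new modulus lcm = 209.
    Write x = 5 + 19·t and substitute into x ≡ 3 (mod 11): 19·t ≡ 3 − 5 = -2 (mod 11).
    Reduce coefficients mod 11: 8·t ≡ 9 (mod 11).
    The inverse of 8 mod 11 is 7 (since 8·7 = 56 = 5·11 + 1), so t ≡ 7·9 = 63 ≡ 8 (mod 11).
    Then x = 5 + 19·8 = 157, valid modulo lcm(19, 11) = 209: x ≡ 157 (mod 209).
  Combine with x ≡ 8 (mod 16); new modulus lcm = 3344.
    Write x = 157 + 209·t and substitute into x ≡ 8 (mod 16): 209·t ≡ 8 − 157 = -149 (mod 16).
    Reduce coefficients mod 16: 1·t ≡ 11 (mod 16).
    So t ≡ 11 (mod 16).
    Then x = 157 + 209·11 = 2456, valid modulo lcm(209, 16) = 3344: x ≡ 2456 (mod 3344).
  Combine with x ≡ 1 (mod 7); new modulus lcm = 23408.
    Write x = 2456 + 3344·t and substitute into x ≡ 1 (mod 7): 3344·t ≡ 1 − 2456 = -2455 (mod 7).
    Reduce coefficients mod 7: 5·t ≡ 2 (mod 7).
    The inverse of 5 mod 7 is 3 (since 5·3 = 15 = 2·7 + 1), so t ≡ 3·2 = 6 ≡ 6 (mod 7).
    Then x = 2456 + 3344·6 = 22520, valid modulo lcm(3344, 7) = 23408: x ≡ 22520 (mod 23408).
Verify against each original: 22520 mod 19 = 5, 22520 mod 11 = 3, 22520 mod 16 = 8, 22520 mod 7 = 1.

x ≡ 22520 (mod 23408).


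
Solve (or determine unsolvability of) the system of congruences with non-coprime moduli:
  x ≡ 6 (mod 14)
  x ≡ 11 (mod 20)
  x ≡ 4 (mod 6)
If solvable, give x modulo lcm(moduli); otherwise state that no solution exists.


Moduli 14, 20, 6 are not pairwise coprime, so CRT works modulo lcm(m_i) when all pairwise compatibility conditions hold.
Pairwise compatibility: gcd(m_i, m_j) must divide a_i - a_j for every pair.
Merge one congruence at a time:
  Start: x ≡ 6 (mod 14).
  Combine with x ≡ 11 (mod 20): gcd(14, 20) = 2, and 11 - 6 = 5 is NOT divisible by 2.
    ⇒ system is inconsistent (no integer solution).

No solution (the system is inconsistent).


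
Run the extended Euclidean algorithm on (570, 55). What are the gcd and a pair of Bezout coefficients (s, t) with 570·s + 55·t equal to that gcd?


Euclidean algorithm on (570, 55) — divide until remainder is 0:
  570 = 10 · 55 + 20
  55 = 2 · 20 + 15
  20 = 1 · 15 + 5
  15 = 3 · 5 + 0
gcd(570, 55) = 5.
Track Bezout coefficients alongside the remainders: start with r₀ = 570 = a·1 + b·0 (s = 1, t = 0) and r₁ = 55 = a·0 + b·1 (s = 0, t = 1); each new remainder r_{k+1} = r_{k-1} − q_k·r_k inherits s_{k+1} = s_{k-1} − q_k·s_k, t_{k+1} = t_{k-1} − q_k·t_k, so r_k = a·s_k + b·t_k at every step:
  q = 10: r = 20, s = 1 − 10·0 = 1, t = 0 − 10·1 = -10  (check: 570·1 + 55·(-10) = 20)
  q = 2: r = 15, s = 0 − 2·1 = -2, t = 1 − 2·(-10) = 21  (check: 570·(-2) + 55·21 = 15)
  q = 1: r = 5, s = 1 − 1·(-2) = 3, t = -10 − 1·21 = -31  (check: 570·3 + 55·(-31) = 5)
The row with r = 5 (the gcd) gives the Bezout coefficients s = 3, t = -31.
Result: 570 · (3) + 55 · (-31) = 5.

gcd(570, 55) = 5; s = 3, t = -31 (check: 570·3 + 55·(-31) = 5).


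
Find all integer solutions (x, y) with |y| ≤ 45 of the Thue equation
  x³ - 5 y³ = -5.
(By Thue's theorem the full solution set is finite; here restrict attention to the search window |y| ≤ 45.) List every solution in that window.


The equation is x³ - 5y³ = -5. For fixed y, x³ = 5·y³ − 5, so a solution requires the RHS to be a perfect cube.
Strategy: iterate y from -45 to 45, compute RHS = 5·y³ − 5, and check whether it is a (positive or negative) perfect cube.
Check small values of y:
  y = 0: RHS = -5 is not a perfect cube.
  y = 1: RHS = 0 = (0)³ ⇒ x = 0 works.
  y = -1: RHS = -10 is not a perfect cube.
  y = 2: RHS = 35 is not a perfect cube.
  y = -2: RHS = -45 is not a perfect cube.
  y = 3: RHS = 130 is not a perfect cube.
  y = -3: RHS = -140 is not a perfect cube.
Continuing the search up to |y| = 45 finds no further solutions beyond those listed.
Collected solutions: (0, 1).

Solutions (with |y| ≤ 45): (0, 1).


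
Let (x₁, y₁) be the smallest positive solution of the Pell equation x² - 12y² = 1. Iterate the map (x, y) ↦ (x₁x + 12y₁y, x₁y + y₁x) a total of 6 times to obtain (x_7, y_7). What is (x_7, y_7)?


Step 1: Find the fundamental solution (x₁, y₁) of x² - 12y² = 1.
  Expand √12 as a continued fraction. a₀ = ⌊√12⌋ = 3; iterate m_{k+1} = d_k·a_k − m_k, d_{k+1} = (12 − m_{k+1}²)/d_k, a_{k+1} = ⌊(a₀ + m_{k+1})/d_{k+1}⌋ (starting m₀ = 0, d₀ = 1), with convergents p_k = a_k·p_{k-1} + p_{k-2}, q_k = a_k·q_{k-1} + q_{k-2} (p₋₁ = 1, q₋₁ = 0):
  k = 0: a₀ = 3; p₀/q₀ = 3/1; p₀² − 12·q₀² = 9 − 12 = -3.
  k = 1: m = 3, d = 3, a = ⌊(3 + 3)/3⌋ = 2; p/q = (2·3 + 1)/(2·1 + 0) = 7/2; p² − 12·q² = 49 − 48 = 1.
  The first convergent with p² − 12·q² = 1 gives the fundamental solution (x₁, y₁) = (7, 2).
Step 2: Apply the recurrence (x_{n+1}, y_{n+1}) = (x₁x_n + 12y₁y_n, x₁y_n + y₁x_n) repeatedly.
  From (x_1, y_1) = (7, 2): x_2 = 7·7 + 12·2·2 = 97; y_2 = 7·2 + 2·7 = 28.
  From (x_2, y_2) = (97, 28): x_3 = 7·97 + 12·2·28 = 1351; y_3 = 7·28 + 2·97 = 390.
  From (x_3, y_3) = (1351, 390): x_4 = 7·1351 + 12·2·390 = 18817; y_4 = 7·390 + 2·1351 = 5432.
  From (x_4, y_4) = (18817, 5432): x_5 = 7·18817 + 12·2·5432 = 262087; y_5 = 7·5432 + 2·18817 = 75658.
  From (x_5, y_5) = (262087, 75658): x_6 = 7·262087 + 12·2·75658 = 3650401; y_6 = 7·75658 + 2·262087 = 1053780.
  From (x_6, y_6) = (3650401, 1053780): x_7 = 7·3650401 + 12·2·1053780 = 50843527; y_7 = 7·1053780 + 2·3650401 = 14677262.
Step 3: Verify x_7² - 12·y_7² = 2585064237799729 - 2585064237799728 = 1 (should be 1). ✓

(x_1, y_1) = (7, 2); (x_7, y_7) = (50843527, 14677262).


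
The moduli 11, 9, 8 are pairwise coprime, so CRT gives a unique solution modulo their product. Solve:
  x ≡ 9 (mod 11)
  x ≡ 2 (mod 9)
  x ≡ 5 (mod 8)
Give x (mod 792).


Moduli 11, 9, 8 are pairwise coprime; by CRT there is a unique solution modulo M = 11 · 9 · 8 = 792.
Solve pairwise, accumulating the modulus:
  Start with x ≡ 9 (mod 11).
  Combine with x ≡ 2 (mod 9): since gcd(11, 9) = 1, we get a unique residue mod 99.
    Write x = 9 + 11·t and substitute into x ≡ 2 (mod 9): 11·t ≡ 2 − 9 = -7 (mod 9).
    Reduce coefficients mod 9: 2·t ≡ 2 (mod 9).
    The inverse of 2 mod 9 is 5 (since 2·5 = 10 = 1·9 + 1), so t ≡ 5·2 = 10 ≡ 1 (mod 9).
    Then x = 9 + 11·1 = 20, valid modulo lcm(11, 9) = 99: x ≡ 20 (mod 99).
  Combine with x ≡ 5 (mod 8): since gcd(99, 8) = 1, we get a unique residue mod 792.
    Write x = 20 + 99·t and substitute into x ≡ 5 (mod 8): 99·t ≡ 5 − 20 = -15 (mod 8).
    Reduce coefficients mod 8: 3·t ≡ 1 (mod 8).
    The inverse of 3 mod 8 is 3 (since 3·3 = 9 = 1·8 + 1), so t ≡ 3·1 = 3 ≡ 3 (mod 8).
    Then x = 20 + 99·3 = 317, valid modulo lcm(99, 8) = 792: x ≡ 317 (mod 792).
Verify: 317 mod 11 = 9 ✓, 317 mod 9 = 2 ✓, 317 mod 8 = 5 ✓.

x ≡ 317 (mod 792).


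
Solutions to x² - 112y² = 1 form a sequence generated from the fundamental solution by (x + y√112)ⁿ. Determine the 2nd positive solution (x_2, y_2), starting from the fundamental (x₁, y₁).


Step 1: Find the fundamental solution (x₁, y₁) of x² - 112y² = 1.
  Expand √112 as a continued fraction. a₀ = ⌊√112⌋ = 10; iterate m_{k+1} = d_k·a_k − m_k, d_{k+1} = (112 − m_{k+1}²)/d_k, a_{k+1} = ⌊(a₀ + m_{k+1})/d_{k+1}⌋ (starting m₀ = 0, d₀ = 1), with convergents p_k = a_k·p_{k-1} + p_{k-2}, q_k = a_k·q_{k-1} + q_{k-2} (p₋₁ = 1, q₋₁ = 0):
  k = 0: a₀ = 10; p₀/q₀ = 10/1; p₀² − 112·q₀² = 100 − 112 = -12.
  k = 1: m = 10, d = 12, a = ⌊(10 + 10)/12⌋ = 1; p/q = (1·10 + 1)/(1·1 + 0) = 11/1; p² − 112·q² = 121 − 112 = 9.
  k = 2: m = 2, d = 9, a = ⌊(10 + 2)/9⌋ = 1; p/q = (1·11 + 10)/(1·1 + 1) = 21/2; p² − 112·q² = 441 − 448 = -7.
  k = 3: m = 7, d = 7, a = ⌊(10 + 7)/7⌋ = 2; p/q = (2·21 + 11)/(2·2 + 1) = 53/5; p² − 112·q² = 2809 − 2800 = 9.
  k = 4: m = 7, d = 9, a = ⌊(10 + 7)/9⌋ = 1; p/q = (1·53 + 21)/(1·5 + 2) = 74/7; p² − 112·q² = 5476 − 5488 = -12.
  k = 5: m = 2, d = 12, a = ⌊(10 + 2)/12⌋ = 1; p/q = (1·74 + 53)/(1·7 + 5) = 127/12; p² − 112·q² = 16129 − 16128 = 1.
  The first convergent with p² − 112·q² = 1 gives the fundamental solution (x₁, y₁) = (127, 12).
Step 2: Apply the recurrence (x_{n+1}, y_{n+1}) = (x₁x_n + 112y₁y_n, x₁y_n + y₁x_n) repeatedly.
  From (x_1, y_1) = (127, 12): x_2 = 127·127 + 112·12·12 = 32257; y_2 = 127·12 + 12·127 = 3048.
Step 3: Verify x_2² - 112·y_2² = 1040514049 - 1040514048 = 1 (should be 1). ✓

(x_1, y_1) = (127, 12); (x_2, y_2) = (32257, 3048).


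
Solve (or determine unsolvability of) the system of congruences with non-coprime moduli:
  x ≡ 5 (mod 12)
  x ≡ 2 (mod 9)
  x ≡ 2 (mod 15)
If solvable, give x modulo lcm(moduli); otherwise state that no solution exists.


Moduli 12, 9, 15 are not pairwise coprime, so CRT works modulo lcm(m_i) when all pairwise compatibility conditions hold.
Pairwise compatibility: gcd(m_i, m_j) must divide a_i - a_j for every pair.
Merge one congruence at a time:
  Start: x ≡ 5 (mod 12).
  Combine with x ≡ 2 (mod 9): gcd(12, 9) = 3; 2 - 5 = -3, which IS divisible by 3, so compatible.
    Write x = 5 + 12·t and substitute into x ≡ 2 (mod 9): 12·t ≡ 2 − 5 = -3 (mod 9).
    Divide the congruence (and modulus) by g = 3: 4·t ≡ -1 (mod 3).
    Reduce coefficients mod 3: 1·t ≡ 2 (mod 3).
    So t ≡ 2 (mod 3).
    Then x = 5 + 12·2 = 29, valid modulo lcm(12, 9) = 36: x ≡ 29 (mod 36).
  Combine with x ≡ 2 (mod 15): gcd(36, 15) = 3; 2 - 29 = -27, which IS divisible by 3, so compatible.
    Write x = 29 + 36·t and substitute into x ≡ 2 (mod 15): 36·t ≡ 2 − 29 = -27 (mod 15).
    Divide the congruence (and modulus) by g = 3: 12·t ≡ -9 (mod 5).
    Reduce coefficients mod 5: 2·t ≡ 1 (mod 5).
    The inverse of 2 mod 5 is 3 (since 2·3 = 6 = 1·5 + 1), so t ≡ 3·1 = 3 ≡ 3 (mod 5).
    Then x = 29 + 36·3 = 137, valid modulo lcm(36, 15) = 180: x ≡ 137 (mod 180).
Verify: 137 mod 12 = 5, 137 mod 9 = 2, 137 mod 15 = 2.

x ≡ 137 (mod 180).


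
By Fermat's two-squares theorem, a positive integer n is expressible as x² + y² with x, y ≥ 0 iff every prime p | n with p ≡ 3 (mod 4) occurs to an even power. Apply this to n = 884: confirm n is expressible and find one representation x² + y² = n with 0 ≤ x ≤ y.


Step 1: Factor n = 884 = 2^2 · 13 · 17.
Step 2: Check the mod-4 condition on each prime factor: 2 = 2 (special); 13 ≡ 1 (mod 4), exponent 1; 17 ≡ 1 (mod 4), exponent 1.
All primes ≡ 3 (mod 4) appear to even exponent (or don't appear), so by the two-squares theorem n IS expressible as a sum of two squares.
Step 3: Build a representation. Group n = k² · m with k = 2 and m = 13 · 17 = 221 (a product of primes ≡ 1 (mod 4)); a representation of m scales to one of n via (k·x)² + (k·y)² = k²(x² + y²). Each prime p ≡ 1 (mod 4) is itself a sum of two squares; find a² by testing p − a² for a perfect square:
  13: 13 − 1² = 12, 13 − 2² = 9 = 3² ⇒ 13 = 2² + 3².
  17: 17 − 1² = 16 = 4² ⇒ 17 = 1² + 4².
  Combine using the Brahmagupta–Fibonacci identity (a² + b²)(c² + d²) = (ac − bd)² + (ad + bc)² = (ac + bd)² + (ad − bc)²:
  13 · 17 = 221: from (2² + 3²)(1² + 4²), take (2·1 − 3·4, 2·4 + 3·1) = (2 − 12, 8 + 3) = (-10, 11); dropping signs (only squares matter) gives (10, 11); check 10² + 11² = 100 + 121 = 221 ✓.
  Scale by k = 2: (2·10, 2·11) = (20, 22).
Step 4: Order so x ≤ y and verify: 20² + 22² = 400 + 484 = 884 = n. ✓

n = 884 = 20² + 22² (one valid representation with x ≤ y).


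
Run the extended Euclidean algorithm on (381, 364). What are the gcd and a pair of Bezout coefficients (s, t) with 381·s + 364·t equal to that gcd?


Euclidean algorithm on (381, 364) — divide until remainder is 0:
  381 = 1 · 364 + 17
  364 = 21 · 17 + 7
  17 = 2 · 7 + 3
  7 = 2 · 3 + 1
  3 = 3 · 1 + 0
gcd(381, 364) = 1.
Track Bezout coefficients alongside the remainders: start with r₀ = 381 = a·1 + b·0 (s = 1, t = 0) and r₁ = 364 = a·0 + b·1 (s = 0, t = 1); each new remainder r_{k+1} = r_{k-1} − q_k·r_k inherits s_{k+1} = s_{k-1} − q_k·s_k, t_{k+1} = t_{k-1} − q_k·t_k, so r_k = a·s_k + b·t_k at every step:
  q = 1: r = 17, s = 1 − 1·0 = 1, t = 0 − 1·1 = -1  (check: 381·1 + 364·(-1) = 17)
  q = 21: r = 7, s = 0 − 21·1 = -21, t = 1 − 21·(-1) = 22  (check: 381·(-21) + 364·22 = 7)
  q = 2: r = 3, s = 1 − 2·(-21) = 43, t = -1 − 2·22 = -45  (check: 381·43 + 364·(-45) = 3)
  q = 2: r = 1, s = -21 − 2·43 = -107, t = 22 − 2·(-45) = 112  (check: 381·(-107) + 364·112 = 1)
The row with r = 1 (the gcd) gives the Bezout coefficients s = -107, t = 112.
Result: 381 · (-107) + 364 · (112) = 1.

gcd(381, 364) = 1; s = -107, t = 112 (check: 381·(-107) + 364·112 = 1).


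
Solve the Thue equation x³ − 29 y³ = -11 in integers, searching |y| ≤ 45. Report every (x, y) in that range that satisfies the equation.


The equation is x³ - 29y³ = -11. For fixed y, x³ = 29·y³ − 11, so a solution requires the RHS to be a perfect cube.
Strategy: iterate y from -45 to 45, compute RHS = 29·y³ − 11, and check whether it is a (positive or negative) perfect cube.
Check small values of y:
  y = 0: RHS = -11 is not a perfect cube.
  y = 1: RHS = 18 is not a perfect cube.
  y = -1: RHS = -40 is not a perfect cube.
  y = 2: RHS = 221 is not a perfect cube.
  y = -2: RHS = -243 is not a perfect cube.
  y = 3: RHS = 772 is not a perfect cube.
  y = -3: RHS = -794 is not a perfect cube.
Continuing the search up to |y| = 45 finds no solutions either.
No (x, y) in the scanned range satisfies the equation.

No integer solutions with |y| ≤ 45.


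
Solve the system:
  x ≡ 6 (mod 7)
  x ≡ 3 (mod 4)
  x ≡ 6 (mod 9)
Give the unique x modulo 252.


Moduli 7, 4, 9 are pairwise coprime; by CRT there is a unique solution modulo M = 7 · 4 · 9 = 252.
Solve pairwise, accumulating the modulus:
  Start with x ≡ 6 (mod 7).
  Combine with x ≡ 3 (mod 4): since gcd(7, 4) = 1, we get a unique residue mod 28.
    Write x = 6 + 7·t and substitute into x ≡ 3 (mod 4): 7·t ≡ 3 − 6 = -3 (mod 4).
    Reduce coefficients mod 4: 3·t ≡ 1 (mod 4).
    The inverse of 3 mod 4 is 3 (since 3·3 = 9 = 2·4 + 1), so t ≡ 3·1 = 3 ≡ 3 (mod 4).
    Then x = 6 + 7·3 = 27, valid modulo lcm(7, 4) = 28: x ≡ 27 (mod 28).
  Combine with x ≡ 6 (mod 9): since gcd(28, 9) = 1, we get a unique residue mod 252.
    Write x = 27 + 28·t and substitute into x ≡ 6 (mod 9): 28·t ≡ 6 − 27 = -21 (mod 9).
    Reduce coefficients mod 9: 1·t ≡ 6 (mod 9).
    So t ≡ 6 (mod 9).
    Then x = 27 + 28·6 = 195, valid modulo lcm(28, 9) = 252: x ≡ 195 (mod 252).
Verify: 195 mod 7 = 6 ✓, 195 mod 4 = 3 ✓, 195 mod 9 = 6 ✓.

x ≡ 195 (mod 252).


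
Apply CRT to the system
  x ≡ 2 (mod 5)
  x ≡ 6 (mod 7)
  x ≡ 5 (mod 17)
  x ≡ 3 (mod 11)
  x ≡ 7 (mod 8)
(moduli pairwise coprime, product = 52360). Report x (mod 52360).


Product of moduli M = 5 · 7 · 17 · 11 · 8 = 52360.
Merge one congruence at a time:
  Start: x ≡ 2 (mod 5).
  Combine with x ≡ 6 (mod 7); new modulus lcm = 35.
    Write x = 2 + 5·t and substitute into x ≡ 6 (mod 7): 5·t ≡ 6 − 2 = 4 (mod 7).
    The inverse of 5 mod 7 is 3 (since 5·3 = 15 = 2·7 + 1), so t ≡ 3·4 = 12 ≡ 5 (mod 7).
    Then x = 2 + 5·5 = 27, valid modulo lcm(5, 7) = 35: x ≡ 27 (mod 35).
  Combine with x ≡ 5 (mod 17); new modulus lcm = 595.
    Write x = 27 + 35·t and substitute into x ≡ 5 (mod 17): 35·t ≡ 5 − 27 = -22 (mod 17).
    Reduce coefficients mod 17: 1·t ≡ 12 (mod 17).
    So t ≡ 12 (mod 17).
    Then x = 27 + 35·12 = 447, valid modulo lcm(35, 17) = 595: x ≡ 447 (mod 595).
  Combine with x ≡ 3 (mod 11); new modulus lcm = 6545.
    Write x = 447 + 595·t and substitute into x ≡ 3 (mod 11): 595·t ≡ 3 − 447 = -444 (mod 11).
    Reduce coefficients mod 11: 1·t ≡ 7 (mod 11).
    So t ≡ 7 (mod 11).
    Then x = 447 + 595·7 = 4612, valid modulo lcm(595, 11) = 6545: x ≡ 4612 (mod 6545).
  Combine with x ≡ 7 (mod 8); new modulus lcm = 52360.
    Write x = 4612 + 6545·t and substitute into x ≡ 7 (mod 8): 6545·t ≡ 7 − 4612 = -4605 (mod 8).
    Reduce coefficients mod 8: 1·t ≡ 3 (mod 8).
    So t ≡ 3 (mod 8).
    Then x = 4612 + 6545·3 = 24247, valid modulo lcm(6545, 8) = 52360: x ≡ 24247 (mod 52360).
Verify against each original: 24247 mod 5 = 2, 24247 mod 7 = 6, 24247 mod 17 = 5, 24247 mod 11 = 3, 24247 mod 8 = 7.

x ≡ 24247 (mod 52360).


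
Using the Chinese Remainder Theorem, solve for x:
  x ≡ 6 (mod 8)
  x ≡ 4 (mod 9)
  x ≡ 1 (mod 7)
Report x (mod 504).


Moduli 8, 9, 7 are pairwise coprime; by CRT there is a unique solution modulo M = 8 · 9 · 7 = 504.
Solve pairwise, accumulating the modulus:
  Start with x ≡ 6 (mod 8).
  Combine with x ≡ 4 (mod 9): since gcd(8, 9) = 1, we get a unique residue mod 72.
    Write x = 6 + 8·t and substitute into x ≡ 4 (mod 9): 8·t ≡ 4 − 6 = -2 (mod 9).
    Reduce coefficients mod 9: 8·t ≡ 7 (mod 9).
    The inverse of 8 mod 9 is 8 (since 8·8 = 64 = 7·9 + 1), so t ≡ 8·7 = 56 ≡ 2 (mod 9).
    Then x = 6 + 8·2 = 22, valid modulo lcm(8, 9) = 72: x ≡ 22 (mod 72).
  Combine with x ≡ 1 (mod 7): since gcd(72, 7) = 1, we get a unique residue mod 504.
    Write x = 22 + 72·t and substitute into x ≡ 1 (mod 7): 72·t ≡ 1 − 22 = -21 (mod 7).
    Reduce coefficients mod 7: 2·t ≡ 0 (mod 7).
    The inverse of 2 mod 7 is 4 (since 2·4 = 8 = 1·7 + 1), so t ≡ 4·0 = 0 ≡ 0 (mod 7).
    Then x = 22 + 72·0 = 22, valid modulo lcm(72, 7) = 504: x ≡ 22 (mod 504).
Verify: 22 mod 8 = 6 ✓, 22 mod 9 = 4 ✓, 22 mod 7 = 1 ✓.

x ≡ 22 (mod 504).


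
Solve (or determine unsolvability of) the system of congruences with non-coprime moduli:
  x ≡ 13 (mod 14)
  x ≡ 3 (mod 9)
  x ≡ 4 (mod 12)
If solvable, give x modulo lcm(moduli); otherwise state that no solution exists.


Moduli 14, 9, 12 are not pairwise coprime, so CRT works modulo lcm(m_i) when all pairwise compatibility conditions hold.
Pairwise compatibility: gcd(m_i, m_j) must divide a_i - a_j for every pair.
Merge one congruence at a time:
  Start: x ≡ 13 (mod 14).
  Combine with x ≡ 3 (mod 9): gcd(14, 9) = 1; 3 - 13 = -10, which IS divisible by 1, so compatible.
    Write x = 13 + 14·t and substitute into x ≡ 3 (mod 9): 14·t ≡ 3 − 13 = -10 (mod 9).
    Reduce coefficients mod 9: 5·t ≡ 8 (mod 9).
    The inverse of 5 mod 9 is 2 (since 5·2 = 10 = 1·9 + 1), so t ≡ 2·8 = 16 ≡ 7 (mod 9).
    Then x = 13 + 14·7 = 111, valid modulo lcm(14, 9) = 126: x ≡ 111 (mod 126).
  Combine with x ≡ 4 (mod 12): gcd(126, 12) = 6, and 4 - 111 = -107 is NOT divisible by 6.
    ⇒ system is inconsistent (no integer solution).

No solution (the system is inconsistent).


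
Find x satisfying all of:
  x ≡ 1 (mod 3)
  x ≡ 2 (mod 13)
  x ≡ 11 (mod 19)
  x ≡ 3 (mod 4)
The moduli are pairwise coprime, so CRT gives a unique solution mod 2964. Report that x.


Product of moduli M = 3 · 13 · 19 · 4 = 2964.
Merge one congruence at a time:
  Start: x ≡ 1 (mod 3).
  Combine with x ≡ 2 (mod 13); new modulus lcm = 39.
    Write x = 1 + 3·t and substitute into x ≡ 2 (mod 13): 3·t ≡ 2 − 1 = 1 (mod 13).
    The inverse of 3 mod 13 is 9 (since 3·9 = 27 = 2·13 + 1), so t ≡ 9·1 = 9 ≡ 9 (mod 13).
    Then x = 1 + 3·9 = 28, valid modulo lcm(3, 13) = 39: x ≡ 28 (mod 39).
  Combine with x ≡ 11 (mod 19); new modulus lcm = 741.
    Write x = 28 + 39·t and substitute into x ≡ 11 (mod 19): 39·t ≡ 11 − 28 = -17 (mod 19).
    Reduce coefficients mod 19: 1·t ≡ 2 (mod 19).
    So t ≡ 2 (mod 19).
    Then x = 28 + 39·2 = 106, valid modulo lcm(39, 19) = 741: x ≡ 106 (mod 741).
  Combine with x ≡ 3 (mod 4); new modulus lcm = 2964.
    Write x = 106 + 741·t and substitute into x ≡ 3 (mod 4): 741·t ≡ 3 − 106 = -103 (mod 4).
    Reduce coefficients mod 4: 1·t ≡ 1 (mod 4).
    So t ≡ 1 (mod 4).
    Then x = 106 + 741·1 = 847, valid modulo lcm(741, 4) = 2964: x ≡ 847 (mod 2964).
Verify against each original: 847 mod 3 = 1, 847 mod 13 = 2, 847 mod 19 = 11, 847 mod 4 = 3.

x ≡ 847 (mod 2964).


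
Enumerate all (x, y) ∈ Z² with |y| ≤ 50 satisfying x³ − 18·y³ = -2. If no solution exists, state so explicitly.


The equation is x³ - 18y³ = -2. For fixed y, x³ = 18·y³ − 2, so a solution requires the RHS to be a perfect cube.
Strategy: iterate y from -50 to 50, compute RHS = 18·y³ − 2, and check whether it is a (positive or negative) perfect cube.
Check small values of y:
  y = 0: RHS = -2 is not a perfect cube.
  y = 1: RHS = 16 is not a perfect cube.
  y = -1: RHS = -20 is not a perfect cube.
  y = 2: RHS = 142 is not a perfect cube.
  y = -2: RHS = -146 is not a perfect cube.
  y = 3: RHS = 484 is not a perfect cube.
  y = -3: RHS = -488 is not a perfect cube.
Continuing the search up to |y| = 50 finds no solutions either.
No (x, y) in the scanned range satisfies the equation.

No integer solutions with |y| ≤ 50.


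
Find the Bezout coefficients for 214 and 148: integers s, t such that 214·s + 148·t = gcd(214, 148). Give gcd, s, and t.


Euclidean algorithm on (214, 148) — divide until remainder is 0:
  214 = 1 · 148 + 66
  148 = 2 · 66 + 16
  66 = 4 · 16 + 2
  16 = 8 · 2 + 0
gcd(214, 148) = 2.
Track Bezout coefficients alongside the remainders: start with r₀ = 214 = a·1 + b·0 (s = 1, t = 0) and r₁ = 148 = a·0 + b·1 (s = 0, t = 1); each new remainder r_{k+1} = r_{k-1} − q_k·r_k inherits s_{k+1} = s_{k-1} − q_k·s_k, t_{k+1} = t_{k-1} − q_k·t_k, so r_k = a·s_k + b·t_k at every step:
  q = 1: r = 66, s = 1 − 1·0 = 1, t = 0 − 1·1 = -1  (check: 214·1 + 148·(-1) = 66)
  q = 2: r = 16, s = 0 − 2·1 = -2, t = 1 − 2·(-1) = 3  (check: 214·(-2) + 148·3 = 16)
  q = 4: r = 2, s = 1 − 4·(-2) = 9, t = -1 − 4·3 = -13  (check: 214·9 + 148·(-13) = 2)
The row with r = 2 (the gcd) gives the Bezout coefficients s = 9, t = -13.
Result: 214 · (9) + 148 · (-13) = 2.

gcd(214, 148) = 2; s = 9, t = -13 (check: 214·9 + 148·(-13) = 2).


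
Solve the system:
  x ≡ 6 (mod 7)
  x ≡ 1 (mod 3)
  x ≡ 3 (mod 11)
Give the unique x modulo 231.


Moduli 7, 3, 11 are pairwise coprime; by CRT there is a unique solution modulo M = 7 · 3 · 11 = 231.
Solve pairwise, accumulating the modulus:
  Start with x ≡ 6 (mod 7).
  Combine with x ≡ 1 (mod 3): since gcd(7, 3) = 1, we get a unique residue mod 21.
    Write x = 6 + 7·t and substitute into x ≡ 1 (mod 3): 7·t ≡ 1 − 6 = -5 (mod 3).
    Reduce coefficients mod 3: 1·t ≡ 1 (mod 3).
    So t ≡ 1 (mod 3).
    Then x = 6 + 7·1 = 13, valid modulo lcm(7, 3) = 21: x ≡ 13 (mod 21).
  Combine with x ≡ 3 (mod 11): since gcd(21, 11) = 1, we get a unique residue mod 231.
    Write x = 13 + 21·t and substitute into x ≡ 3 (mod 11): 21·t ≡ 3 − 13 = -10 (mod 11).
    Reduce coefficients mod 11: 10·t ≡ 1 (mod 11).
    The inverse of 10 mod 11 is 10 (since 10·10 = 100 = 9·11 + 1), so t ≡ 10·1 = 10 ≡ 10 (mod 11).
    Then x = 13 + 21·10 = 223, valid modulo lcm(21, 11) = 231: x ≡ 223 (mod 231).
Verify: 223 mod 7 = 6 ✓, 223 mod 3 = 1 ✓, 223 mod 11 = 3 ✓.

x ≡ 223 (mod 231).


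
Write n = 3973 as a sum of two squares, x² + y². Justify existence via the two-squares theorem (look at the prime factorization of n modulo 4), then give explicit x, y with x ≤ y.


Step 1: Factor n = 3973 = 29 · 137.
Step 2: Check the mod-4 condition on each prime factor: 29 ≡ 1 (mod 4), exponent 1; 137 ≡ 1 (mod 4), exponent 1.
All primes ≡ 3 (mod 4) appear to even exponent (or don't appear), so by the two-squares theorem n IS expressible as a sum of two squares.
Step 3: Build a representation. Here n = 29 · 137 is a product of primes ≡ 1 (mod 4). Each prime p ≡ 1 (mod 4) is itself a sum of two squares; find a² by testing p − a² for a perfect square:
  29: 29 − 1² = 28, 29 − 2² = 25 = 5² ⇒ 29 = 2² + 5².
  137: 137 − 1² = 136, 137 − 2² = 133, 137 − 3² = 128, 137 − 4² = 121 = 11² ⇒ 137 = 4² + 11².
  Combine using the Brahmagupta–Fibonacci identity (a² + b²)(c² + d²) = (ac − bd)² + (ad + bc)² = (ac + bd)² + (ad − bc)²:
  29 · 137 = 3973: from (2² + 5²)(4² + 11²), take (2·4 − 5·11, 2·11 + 5·4) = (8 − 55, 22 + 20) = (-47, 42); dropping signs (only squares matter) gives (47, 42); check 47² + 42² = 2209 + 1764 = 3973 ✓.
Step 4: Order so x ≤ y and verify: 42² + 47² = 1764 + 2209 = 3973 = n. ✓

n = 3973 = 42² + 47² (one valid representation with x ≤ y).


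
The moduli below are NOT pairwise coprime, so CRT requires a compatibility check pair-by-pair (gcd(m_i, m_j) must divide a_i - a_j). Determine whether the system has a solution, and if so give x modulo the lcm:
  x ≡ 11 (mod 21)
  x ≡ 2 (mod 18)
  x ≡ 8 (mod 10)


Moduli 21, 18, 10 are not pairwise coprime, so CRT works modulo lcm(m_i) when all pairwise compatibility conditions hold.
Pairwise compatibility: gcd(m_i, m_j) must divide a_i - a_j for every pair.
Merge one congruence at a time:
  Start: x ≡ 11 (mod 21).
  Combine with x ≡ 2 (mod 18): gcd(21, 18) = 3; 2 - 11 = -9, which IS divisible by 3, so compatible.
    Write x = 11 + 21·t and substitute into x ≡ 2 (mod 18): 21·t ≡ 2 − 11 = -9 (mod 18).
    Divide the congruence (and modulus) by g = 3: 7·t ≡ -3 (mod 6).
    Reduce coefficients mod 6: 1·t ≡ 3 (mod 6).
    So t ≡ 3 (mod 6).
    Then x = 11 + 21·3 = 74, valid modulo lcm(21, 18) = 126: x ≡ 74 (mod 126).
  Combine with x ≡ 8 (mod 10): gcd(126, 10) = 2; 8 - 74 = -66, which IS divisible by 2, so compatible.
    Write x = 74 + 126·t and substitute into x ≡ 8 (mod 10): 126·t ≡ 8 − 74 = -66 (mod 10).
    Divide the congruence (and modulus) by g = 2: 63·t ≡ -33 (mod 5).
    Reduce coefficients mod 5: 3·t ≡ 2 (mod 5).
    The inverse of 3 mod 5 is 2 (since 3·2 = 6 = 1·5 + 1), so t ≡ 2·2 = 4 ≡ 4 (mod 5).
    Then x = 74 + 126·4 = 578, valid modulo lcm(126, 10) = 630: x ≡ 578 (mod 630).
Verify: 578 mod 21 = 11, 578 mod 18 = 2, 578 mod 10 = 8.

x ≡ 578 (mod 630).
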